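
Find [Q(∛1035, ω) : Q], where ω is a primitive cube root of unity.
[Q(∛1035, ω) : Q] = 6

[Q(∛1035):Q] = 3 (min poly x^3 - 1035, irreducible since 1035 is not a perfect cube). [Q(ω):Q] = 2 (min poly x^2 + x + 1). Since Q(∛1035) ⊂ R and ω ∉ R, we have ω ∉ Q(∛1035), so x^2 + x + 1 remains irreducible over Q(∛1035) and [Q(∛1035, ω) : Q(∛1035)] = 2. By the tower law, [Q(∛1035, ω) : Q] = 3 · 2 = 6. (In fact Q(∛1035, ω) is the splitting field of x^3 - 1035 over Q.)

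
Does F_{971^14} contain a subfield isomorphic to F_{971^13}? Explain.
No: F_{971^13} is not a subfield of F_{971^14}

F_{p^m} embeds in F_{p^n} iff m | n. Here 13 ∤ 14 (since 14 = 1·13 + 1 with remainder 1 ≠ 0), so F_{971^13} is not a subfield of F_{971^14}. Equivalently: if it were, the tower law would give 13 = [F_{971^13}:F_971] dividing [F_{971^14}:F_971] = 14, contradiction.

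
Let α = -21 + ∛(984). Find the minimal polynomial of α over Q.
m_α(x) = x^3 + 63x^2 + 1323x + 8277

Set β = α + 21 = ∛(984), so β^3 = 984. Then (α + 21)^3 - 984 = 0, i.e. α is a root of g(x) = (x + 21)^3 - 984 = x^3 + 63x^2 + 1323x + 8277. Since g(x) = h(x + 21) where h(x) = x^3 - 984, and h is irreducible over Q (because 984 is not a perfect cube, so h has no rational root, and a monic cubic with no rational root is irreducible), g is also irreducible (irreducibility is preserved under the substitution x → x + 21). Hence m_α(x) = x^3 + 63x^2 + 1323x + 8277.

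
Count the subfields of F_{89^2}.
F_{89^2} has 2 subfields

The subfields of F_{p^n} are exactly the fields F_{p^d} for d | n (each is the fixed field of the unique index-d subgroup of Gal(F_{p^n}/F_p) ≅ Z/nZ). The divisors of n = 2 are {1, 2}, giving 2 subfields: F_{89^1}, F_{89^2}.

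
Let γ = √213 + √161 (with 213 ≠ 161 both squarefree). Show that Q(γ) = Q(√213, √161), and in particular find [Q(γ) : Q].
[Q(γ) : Q] = 4 (equivalently, Q(γ) = Q(√213, √161))

Obviously Q(γ) ⊆ Q(√213, √161), and [Q(√213, √161):Q] = 4 (since 213, 161 are distinct squarefree integers > 1 with 34293 not a perfect square). To show equality we compute the minimal polynomial of γ. From γ = √213 + √161: γ^2 = 213 + 2√(34293) + 161 = 374 + 2√(34293), so γ^2 - 374 = 2√(34293); squaring, (γ^2 - 374)^2 = 4·34293, i.e. γ^4 - 748γ^2 + 139876 - 137172 = 0, i.e. γ^4 - 748γ^2 + 2704 = 0. So γ is a root of x^4 - 748x^2 + 2704. This polynomial is irreducible over Q: it has no rational root (each ±√213 ± √161 is irrational), and any factorization into two quadratics over Q would force √(34293) ∈ Q (pairing opposite roots) or √213, √161 ∈ Q (other pairings), all impossible. Hence [Q(γ):Q] = 4 = [Q(√213, √161):Q], so Q(γ) = Q(√213, √161).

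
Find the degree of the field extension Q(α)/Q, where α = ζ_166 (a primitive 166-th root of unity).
[Q(α):Q] = 82

The minimal polynomial of ζ_166 over Q is the 166-th cyclotomic polynomial Φ_166(x), which is irreducible over Q and has degree φ(166) = 82. Hence [Q(α):Q] = φ(166) = 82.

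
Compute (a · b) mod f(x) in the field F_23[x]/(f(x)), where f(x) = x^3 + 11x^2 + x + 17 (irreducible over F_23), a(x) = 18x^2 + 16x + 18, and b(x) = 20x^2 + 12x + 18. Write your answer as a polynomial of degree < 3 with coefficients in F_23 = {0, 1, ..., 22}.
a · b ≡ 16x + 20 (mod f(x))

Multiply in F_23[x]: a(x)·b(x) = (18x^2 + 16x + 18)·(20x^2 + 12x + 18) = 15x^4 + 7x^3 + 2x^2 + 21x + 2. This has degree ≥ 3, so divide by f(x) over F_23: 15x^4 + 7x^3 + 2x^2 + 21x + 2 = (15x + 3)·(x^3 + 11x^2 + x + 17) + (16x + 20). Hence a·b ≡ 16x + 20 (mod f). (F_23[x]/(f) is a field with 23^3 = 12167 elements since f is irreducible of degree 3.)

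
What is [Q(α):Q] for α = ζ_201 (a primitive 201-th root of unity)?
[Q(α):Q] = 132

The minimal polynomial of ζ_201 over Q is the 201-th cyclotomic polynomial Φ_201(x), which is irreducible over Q and has degree φ(201) = 132. Hence [Q(α):Q] = φ(201) = 132.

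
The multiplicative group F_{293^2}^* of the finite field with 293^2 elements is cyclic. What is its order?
|F_{293^2}^*| = 85848

F_{293^2} has 293^2 = 85849 elements; its multiplicative group consists of all nonzero elements, so |F_{293^2}^*| = 85849 - 1 = 85848. (It is cyclic since any finite subgroup of the multiplicative group of a field is cyclic.)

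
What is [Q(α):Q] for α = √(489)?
[Q(α):Q] = 2

[Q(α):Q] equals the degree of the minimal polynomial of α. Here α^2 = 489 and x^2 - 489 is irreducible (d = 489 is squarefree, ≠ 1, hence not a square), so deg(m_α) = 2. Thus [Q(α):Q] = 2.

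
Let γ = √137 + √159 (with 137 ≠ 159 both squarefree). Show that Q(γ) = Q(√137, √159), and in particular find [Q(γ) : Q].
[Q(γ) : Q] = 4 (equivalently, Q(γ) = Q(√137, √159))

Obviously Q(γ) ⊆ Q(√137, √159), and [Q(√137, √159):Q] = 4 (since 137, 159 are distinct squarefree integers > 1 with 21783 not a perfect square). To show equality we compute the minimal polynomial of γ. From γ = √137 + √159: γ^2 = 137 + 2√(21783) + 159 = 296 + 2√(21783), so γ^2 - 296 = 2√(21783); squaring, (γ^2 - 296)^2 = 4·21783, i.e. γ^4 - 592γ^2 + 87616 - 87132 = 0, i.e. γ^4 - 592γ^2 + 484 = 0. So γ is a root of x^4 - 592x^2 + 484. This polynomial is irreducible over Q: it has no rational root (each ±√137 ± √159 is irrational), and any factorization into two quadratics over Q would force √(21783) ∈ Q (pairing opposite roots) or √137, √159 ∈ Q (other pairings), all impossible. Hence [Q(γ):Q] = 4 = [Q(√137, √159):Q], so Q(γ) = Q(√137, √159).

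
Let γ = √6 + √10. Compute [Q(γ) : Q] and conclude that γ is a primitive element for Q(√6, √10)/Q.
[Q(γ) : Q] = 4 (equivalently, Q(γ) = Q(√6, √10))

Obviously Q(γ) ⊆ Q(√6, √10), and [Q(√6, √10):Q] = 4 (since 6, 10 are distinct squarefree integers > 1 with 60 not a perfect square). To show equality we compute the minimal polynomial of γ. From γ = √6 + √10: γ^2 = 6 + 2√(60) + 10 = 16 + 2√(60), so γ^2 - 16 = 2√(60); squaring, (γ^2 - 16)^2 = 4·60, i.e. γ^4 - 32γ^2 + 256 - 240 = 0, i.e. γ^4 - 32γ^2 + 16 = 0. So γ is a root of x^4 - 32x^2 + 16. This polynomial is irreducible over Q: it has no rational root (each ±√6 ± √10 is irrational), and any factorization into two quadratics over Q would force √(60) ∈ Q (pairing opposite roots) or √6, √10 ∈ Q (other pairings), all impossible. Hence [Q(γ):Q] = 4 = [Q(√6, √10):Q], so Q(γ) = Q(√6, √10).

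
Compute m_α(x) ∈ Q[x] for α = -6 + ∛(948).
m_α(x) = x^3 + 18x^2 + 108x - 732

Set β = α + 6 = ∛(948), so β^3 = 948. Then (α + 6)^3 - 948 = 0, i.e. α is a root of g(x) = (x + 6)^3 - 948 = x^3 + 18x^2 + 108x - 732. Since g(x) = h(x + 6) where h(x) = x^3 - 948, and h is irreducible over Q (because 948 is not a perfect cube, so h has no rational root, and a monic cubic with no rational root is irreducible), g is also irreducible (irreducibility is preserved under the substitution x → x + 6). Hence m_α(x) = x^3 + 18x^2 + 108x - 732.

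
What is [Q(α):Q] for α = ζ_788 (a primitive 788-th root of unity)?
[Q(α):Q] = 392

The minimal polynomial of ζ_788 over Q is the 788-th cyclotomic polynomial Φ_788(x), which is irreducible over Q and has degree φ(788) = 392. Hence [Q(α):Q] = φ(788) = 392.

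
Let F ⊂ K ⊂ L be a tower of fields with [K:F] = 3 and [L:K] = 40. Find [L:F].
[L:F] = 120

The tower law says that for any tower of field extensions F ⊂ K ⊂ L with finite degrees, [L:F] = [L:K] · [K:F]. Here this gives [L:F] = 40 · 3 = 120.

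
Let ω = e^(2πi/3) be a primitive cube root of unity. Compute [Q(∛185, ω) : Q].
[Q(∛185, ω) : Q] = 6

[Q(∛185):Q] = 3 (min poly x^3 - 185, irreducible since 185 is not a perfect cube). [Q(ω):Q] = 2 (min poly x^2 + x + 1). Since Q(∛185) ⊂ R and ω ∉ R, we have ω ∉ Q(∛185), so x^2 + x + 1 remains irreducible over Q(∛185) and [Q(∛185, ω) : Q(∛185)] = 2. By the tower law, [Q(∛185, ω) : Q] = 3 · 2 = 6. (In fact Q(∛185, ω) is the splitting field of x^3 - 185 over Q.)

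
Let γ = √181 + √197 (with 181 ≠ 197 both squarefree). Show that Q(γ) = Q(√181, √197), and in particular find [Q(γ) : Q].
[Q(γ) : Q] = 4 (equivalently, Q(γ) = Q(√181, √197))

Obviously Q(γ) ⊆ Q(√181, √197), and [Q(√181, √197):Q] = 4 (since 181, 197 are distinct squarefree integers > 1 with 35657 not a perfect square). To show equality we compute the minimal polynomial of γ. From γ = √181 + √197: γ^2 = 181 + 2√(35657) + 197 = 378 + 2√(35657), so γ^2 - 378 = 2√(35657); squaring, (γ^2 - 378)^2 = 4·35657, i.e. γ^4 - 756γ^2 + 142884 - 142628 = 0, i.e. γ^4 - 756γ^2 + 256 = 0. So γ is a root of x^4 - 756x^2 + 256. This polynomial is irreducible over Q: it has no rational root (each ±√181 ± √197 is irrational), and any factorization into two quadratics over Q would force √(35657) ∈ Q (pairing opposite roots) or √181, √197 ∈ Q (other pairings), all impossible. Hence [Q(γ):Q] = 4 = [Q(√181, √197):Q], so Q(γ) = Q(√181, √197).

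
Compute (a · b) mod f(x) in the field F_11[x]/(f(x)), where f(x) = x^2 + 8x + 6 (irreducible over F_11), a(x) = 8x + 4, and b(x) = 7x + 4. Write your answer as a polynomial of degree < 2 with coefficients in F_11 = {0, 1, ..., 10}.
a · b ≡ 8x + 10 (mod f(x))

Multiply in F_11[x]: a(x)·b(x) = (8x + 4)·(7x + 4) = x^2 + 5x + 5. This has degree ≥ 2, so divide by f(x) over F_11: x^2 + 5x + 5 = (1)·(x^2 + 8x + 6) + (8x + 10). Hence a·b ≡ 8x + 10 (mod f). (F_11[x]/(f) is a field with 11^2 = 121 elements since f is irreducible of degree 2.)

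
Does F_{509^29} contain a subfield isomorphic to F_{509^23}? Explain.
No: F_{509^23} is not a subfield of F_{509^29}

F_{p^m} embeds in F_{p^n} iff m | n. Here 23 ∤ 29 (since 29 = 1·23 + 6 with remainder 6 ≠ 0), so F_{509^23} is not a subfield of F_{509^29}. Equivalently: if it were, the tower law would give 23 = [F_{509^23}:F_509] dividing [F_{509^29}:F_509] = 29, contradiction.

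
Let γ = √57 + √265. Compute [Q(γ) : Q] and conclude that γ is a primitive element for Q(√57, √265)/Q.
[Q(γ) : Q] = 4 (equivalently, Q(γ) = Q(√57, √265))

Obviously Q(γ) ⊆ Q(√57, √265), and [Q(√57, √265):Q] = 4 (since 57, 265 are distinct squarefree integers > 1 with 15105 not a perfect square). To show equality we compute the minimal polynomial of γ. From γ = √57 + √265: γ^2 = 57 + 2√(15105) + 265 = 322 + 2√(15105), so γ^2 - 322 = 2√(15105); squaring, (γ^2 - 322)^2 = 4·15105, i.e. γ^4 - 644γ^2 + 103684 - 60420 = 0, i.e. γ^4 - 644γ^2 + 43264 = 0. So γ is a root of x^4 - 644x^2 + 43264. This polynomial is irreducible over Q: it has no rational root (each ±√57 ± √265 is irrational), and any factorization into two quadratics over Q would force √(15105) ∈ Q (pairing opposite roots) or √57, √265 ∈ Q (other pairings), all impossible. Hence [Q(γ):Q] = 4 = [Q(√57, √265):Q], so Q(γ) = Q(√57, √265).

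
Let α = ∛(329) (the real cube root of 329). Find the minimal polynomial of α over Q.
m_α(x) = x^3 - 329

α satisfies α^3 = 329, so x^3 - 329 annihilates α. By the rational root test, a rational root p/q (in lowest terms) of x^3 - 329 would satisfy p^3 = 329 q^3, forcing q = 1 and p^3 = 329; but 329 is not a perfect cube, contradiction. A monic cubic over Q with no rational root is irreducible (any nontrivial factorization would include a linear factor). Hence x^3 - 329 is the minimal polynomial of α, and in particular [Q(α):Q] = 3.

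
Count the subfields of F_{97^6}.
F_{97^6} has 4 subfields

The subfields of F_{p^n} are exactly the fields F_{p^d} for d | n (each is the fixed field of the unique index-d subgroup of Gal(F_{p^n}/F_p) ≅ Z/nZ). The divisors of n = 6 are {1, 2, 3, 6}, giving 4 subfields: F_{97^1}, F_{97^2}, F_{97^3}, F_{97^6}.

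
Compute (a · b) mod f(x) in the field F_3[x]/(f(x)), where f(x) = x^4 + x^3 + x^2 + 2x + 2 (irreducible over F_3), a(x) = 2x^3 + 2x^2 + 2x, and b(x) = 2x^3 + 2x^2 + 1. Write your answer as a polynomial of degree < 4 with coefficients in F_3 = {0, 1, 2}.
a · b ≡ x^2 (mod f(x))

Multiply in F_3[x]: a(x)·b(x) = (2x^3 + 2x^2 + 2x)·(2x^3 + 2x^2 + 1) = x^6 + 2x^5 + 2x^4 + 2x^2 + 2x. This has degree ≥ 4, so divide by f(x) over F_3: x^6 + 2x^5 + 2x^4 + 2x^2 + 2x = (x^2 + x)·(x^4 + x^3 + x^2 + 2x + 2) + (x^2). Hence a·b ≡ x^2 (mod f). (F_3[x]/(f) is a field with 3^4 = 81 elements since f is irreducible of degree 4.)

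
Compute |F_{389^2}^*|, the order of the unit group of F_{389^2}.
|F_{389^2}^*| = 151320

F_{389^2} has 389^2 = 151321 elements; its multiplicative group consists of all nonzero elements, so |F_{389^2}^*| = 151321 - 1 = 151320. (It is cyclic since any finite subgroup of the multiplicative group of a field is cyclic.)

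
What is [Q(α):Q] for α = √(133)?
[Q(α):Q] = 2

[Q(α):Q] equals the degree of the minimal polynomial of α. Here α^2 = 133 and x^2 - 133 is irreducible (d = 133 is squarefree, ≠ 1, hence not a square), so deg(m_α) = 2. Thus [Q(α):Q] = 2.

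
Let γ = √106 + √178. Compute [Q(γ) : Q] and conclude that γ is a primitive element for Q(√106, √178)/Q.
[Q(γ) : Q] = 4 (equivalently, Q(γ) = Q(√106, √178))

Obviously Q(γ) ⊆ Q(√106, √178), and [Q(√106, √178):Q] = 4 (since 106, 178 are distinct squarefree integers > 1 with 18868 not a perfect square). To show equality we compute the minimal polynomial of γ. From γ = √106 + √178: γ^2 = 106 + 2√(18868) + 178 = 284 + 2√(18868), so γ^2 - 284 = 2√(18868); squaring, (γ^2 - 284)^2 = 4·18868, i.e. γ^4 - 568γ^2 + 80656 - 75472 = 0, i.e. γ^4 - 568γ^2 + 5184 = 0. So γ is a root of x^4 - 568x^2 + 5184. This polynomial is irreducible over Q: it has no rational root (each ±√106 ± √178 is irrational), and any factorization into two quadratics over Q would force √(18868) ∈ Q (pairing opposite roots) or √106, √178 ∈ Q (other pairings), all impossible. Hence [Q(γ):Q] = 4 = [Q(√106, √178):Q], so Q(γ) = Q(√106, √178).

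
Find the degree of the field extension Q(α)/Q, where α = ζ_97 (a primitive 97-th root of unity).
[Q(α):Q] = 96

The minimal polynomial of ζ_97 over Q is the 97-th cyclotomic polynomial Φ_97(x), which is irreducible over Q and has degree φ(97) = 96. Hence [Q(α):Q] = φ(97) = 96.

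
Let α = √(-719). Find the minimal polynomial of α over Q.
m_α(x) = x^2 + 719

α satisfies α^2 + 719 = 0, so x^2 + 719 annihilates α. Since d = -719 is squarefree and ≠ 1, it is not a perfect square in Q, so x^2 + 719 has no rational root and is therefore irreducible over Q (a degree-2 polynomial over a field is irreducible iff it has no root). Hence m_α(x) = x^2 + 719.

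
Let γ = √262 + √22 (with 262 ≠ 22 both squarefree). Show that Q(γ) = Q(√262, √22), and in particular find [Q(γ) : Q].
[Q(γ) : Q] = 4 (equivalently, Q(γ) = Q(√262, √22))

Obviously Q(γ) ⊆ Q(√262, √22), and [Q(√262, √22):Q] = 4 (since 262, 22 are distinct squarefree integers > 1 with 5764 not a perfect square). To show equality we compute the minimal polynomial of γ. From γ = √262 + √22: γ^2 = 262 + 2√(5764) + 22 = 284 + 2√(5764), so γ^2 - 284 = 2√(5764); squaring, (γ^2 - 284)^2 = 4·5764, i.e. γ^4 - 568γ^2 + 80656 - 23056 = 0, i.e. γ^4 - 568γ^2 + 57600 = 0. So γ is a root of x^4 - 568x^2 + 57600. This polynomial is irreducible over Q: it has no rational root (each ±√262 ± √22 is irrational), and any factorization into two quadratics over Q would force √(5764) ∈ Q (pairing opposite roots) or √262, √22 ∈ Q (other pairings), all impossible. Hence [Q(γ):Q] = 4 = [Q(√262, √22):Q], so Q(γ) = Q(√262, √22).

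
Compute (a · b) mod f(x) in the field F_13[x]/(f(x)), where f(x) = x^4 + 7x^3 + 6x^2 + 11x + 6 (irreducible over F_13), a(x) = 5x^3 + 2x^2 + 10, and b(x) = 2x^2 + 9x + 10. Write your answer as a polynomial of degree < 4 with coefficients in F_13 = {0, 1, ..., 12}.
a · b ≡ 12x^3 + 4x^2 + x + 5 (mod f(x))

Multiply in F_13[x]: a(x)·b(x) = (5x^3 + 2x^2 + 10)·(2x^2 + 9x + 10) = 10x^5 + 10x^4 + 3x^3 + x^2 + 12x + 9. This has degree ≥ 4, so divide by f(x) over F_13: 10x^5 + 10x^4 + 3x^3 + x^2 + 12x + 9 = (10x + 5)·(x^4 + 7x^3 + 6x^2 + 11x + 6) + (12x^3 + 4x^2 + x + 5). Hence a·b ≡ 12x^3 + 4x^2 + x + 5 (mod f). (F_13[x]/(f) is a field with 13^4 = 28561 elements since f is irreducible of degree 4.)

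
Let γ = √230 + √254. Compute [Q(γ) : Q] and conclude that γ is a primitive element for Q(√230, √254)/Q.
[Q(γ) : Q] = 4 (equivalently, Q(γ) = Q(√230, √254))

Obviously Q(γ) ⊆ Q(√230, √254), and [Q(√230, √254):Q] = 4 (since 230, 254 are distinct squarefree integers > 1 with 58420 not a perfect square). To show equality we compute the minimal polynomial of γ. From γ = √230 + √254: γ^2 = 230 + 2√(58420) + 254 = 484 + 2√(58420), so γ^2 - 484 = 2√(58420); squaring, (γ^2 - 484)^2 = 4·58420, i.e. γ^4 - 968γ^2 + 234256 - 233680 = 0, i.e. γ^4 - 968γ^2 + 576 = 0. So γ is a root of x^4 - 968x^2 + 576. This polynomial is irreducible over Q: it has no rational root (each ±√230 ± √254 is irrational), and any factorization into two quadratics over Q would force √(58420) ∈ Q (pairing opposite roots) or √230, √254 ∈ Q (other pairings), all impossible. Hence [Q(γ):Q] = 4 = [Q(√230, √254):Q], so Q(γ) = Q(√230, √254).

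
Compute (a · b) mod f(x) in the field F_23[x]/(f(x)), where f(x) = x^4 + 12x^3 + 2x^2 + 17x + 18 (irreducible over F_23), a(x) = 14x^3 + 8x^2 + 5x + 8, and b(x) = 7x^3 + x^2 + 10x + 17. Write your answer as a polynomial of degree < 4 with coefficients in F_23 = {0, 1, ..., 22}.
a · b ≡ 11x^3 + 6x^2 + 14x + 7 (mod f(x))

Multiply in F_23[x]: a(x)·b(x) = (14x^3 + 8x^2 + 5x + 8)·(7x^3 + x^2 + 10x + 17) = 6x^6 + x^5 + 22x^4 + 11x^3 + 10x^2 + 4x + 21. This has degree ≥ 4, so divide by f(x) over F_23: 6x^6 + x^5 + 22x^4 + 11x^3 + 10x^2 + 4x + 21 = (6x^2 + 21x + 11)·(x^4 + 12x^3 + 2x^2 + 17x + 18) + (11x^3 + 6x^2 + 14x + 7). Hence a·b ≡ 11x^3 + 6x^2 + 14x + 7 (mod f). (F_23[x]/(f) is a field with 23^4 = 279841 elements since f is irreducible of degree 4.)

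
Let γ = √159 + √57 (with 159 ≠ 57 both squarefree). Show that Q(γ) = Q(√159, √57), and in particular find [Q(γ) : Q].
[Q(γ) : Q] = 4 (equivalently, Q(γ) = Q(√159, √57))

Obviously Q(γ) ⊆ Q(√159, √57), and [Q(√159, √57):Q] = 4 (since 159, 57 are distinct squarefree integers > 1 with 9063 not a perfect square). To show equality we compute the minimal polynomial of γ. From γ = √159 + √57: γ^2 = 159 + 2√(9063) + 57 = 216 + 2√(9063), so γ^2 - 216 = 2√(9063); squaring, (γ^2 - 216)^2 = 4·9063, i.e. γ^4 - 432γ^2 + 46656 - 36252 = 0, i.e. γ^4 - 432γ^2 + 10404 = 0. So γ is a root of x^4 - 432x^2 + 10404. This polynomial is irreducible over Q: it has no rational root (each ±√159 ± √57 is irrational), and any factorization into two quadratics over Q would force √(9063) ∈ Q (pairing opposite roots) or √159, √57 ∈ Q (other pairings), all impossible. Hence [Q(γ):Q] = 4 = [Q(√159, √57):Q], so Q(γ) = Q(√159, √57).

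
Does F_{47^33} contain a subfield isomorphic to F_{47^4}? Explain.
No: F_{47^4} is not a subfield of F_{47^33}

F_{p^m} embeds in F_{p^n} iff m | n. Here 4 ∤ 33 (since 33 = 8·4 + 1 with remainder 1 ≠ 0), so F_{47^4} is not a subfield of F_{47^33}. Equivalently: if it were, the tower law would give 4 = [F_{47^4}:F_47] dividing [F_{47^33}:F_47] = 33, contradiction.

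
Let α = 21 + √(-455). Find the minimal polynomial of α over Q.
m_α(x) = x^2 - 42x + 896

From α - 21 = √(-455), squaring gives (α - 21)^2 = -455, i.e. α^2 - 42α + 441 = -455, so α^2 - 42α + 896 = 0. The discriminant of x^2 - 42x + 896 is (-42)^2 - 4·(896) = 1764 - 3584 = -1820, and 4·(-455) is not a perfect square in Q since -455 is squarefree and ≠ 1. Hence x^2 - 42x + 896 is irreducible over Q and is the minimal polynomial of α.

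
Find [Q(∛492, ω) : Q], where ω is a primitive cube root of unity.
[Q(∛492, ω) : Q] = 6

[Q(∛492):Q] = 3 (min poly x^3 - 492, irreducible since 492 is not a perfect cube). [Q(ω):Q] = 2 (min poly x^2 + x + 1). Since Q(∛492) ⊂ R and ω ∉ R, we have ω ∉ Q(∛492), so x^2 + x + 1 remains irreducible over Q(∛492) and [Q(∛492, ω) : Q(∛492)] = 2. By the tower law, [Q(∛492, ω) : Q] = 3 · 2 = 6. (In fact Q(∛492, ω) is the splitting field of x^3 - 492 over Q.)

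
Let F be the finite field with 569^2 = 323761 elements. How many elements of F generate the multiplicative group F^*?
There are φ(323760) = 80640 primitive elements

F_q^* is cyclic of order q - 1 = 323760. A cyclic group of order m has exactly φ(m) generators. Here m = 323760 = 2^4 · 3 · 5 · 19 · 71, so the number of primitive elements is φ(323760) = 80640.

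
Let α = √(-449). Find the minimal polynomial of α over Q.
m_α(x) = x^2 + 449

α satisfies α^2 + 449 = 0, so x^2 + 449 annihilates α. Since d = -449 is squarefree and ≠ 1, it is not a perfect square in Q, so x^2 + 449 has no rational root and is therefore irreducible over Q (a degree-2 polynomial over a field is irreducible iff it has no root). Hence m_α(x) = x^2 + 449.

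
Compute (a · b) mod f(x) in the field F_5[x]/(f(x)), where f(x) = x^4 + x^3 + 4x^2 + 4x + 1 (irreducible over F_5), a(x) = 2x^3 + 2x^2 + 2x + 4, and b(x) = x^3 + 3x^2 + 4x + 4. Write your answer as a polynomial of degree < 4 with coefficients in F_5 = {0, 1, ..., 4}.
a · b ≡ 2x^3 + 4x^2 + 4 (mod f(x))

Multiply in F_5[x]: a(x)·b(x) = (2x^3 + 2x^2 + 2x + 4)·(x^3 + 3x^2 + 4x + 4) = 2x^6 + 3x^5 + x^4 + x^3 + 3x^2 + 4x + 1. This has degree ≥ 4, so divide by f(x) over F_5: 2x^6 + 3x^5 + x^4 + x^3 + 3x^2 + 4x + 1 = (2x^2 + x + 2)·(x^4 + x^3 + 4x^2 + 4x + 1) + (2x^3 + 4x^2 + 4). Hence a·b ≡ 2x^3 + 4x^2 + 4 (mod f). (F_5[x]/(f) is a field with 5^4 = 625 elements since f is irreducible of degree 4.)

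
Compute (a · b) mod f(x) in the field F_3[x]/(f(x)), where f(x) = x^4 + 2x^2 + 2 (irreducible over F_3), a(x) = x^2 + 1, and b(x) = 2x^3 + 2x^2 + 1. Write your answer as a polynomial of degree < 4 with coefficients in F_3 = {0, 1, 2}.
a · b ≡ x^3 + 2x^2 + 2x (mod f(x))

Multiply in F_3[x]: a(x)·b(x) = (x^2 + 1)·(2x^3 + 2x^2 + 1) = 2x^5 + 2x^4 + 2x^3 + 1. This has degree ≥ 4, so divide by f(x) over F_3: 2x^5 + 2x^4 + 2x^3 + 1 = (2x + 2)·(x^4 + 2x^2 + 2) + (x^3 + 2x^2 + 2x). Hence a·b ≡ x^3 + 2x^2 + 2x (mod f). (F_3[x]/(f) is a field with 3^4 = 81 elements since f is irreducible of degree 4.)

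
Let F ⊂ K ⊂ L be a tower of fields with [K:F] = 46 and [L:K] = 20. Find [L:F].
[L:F] = 920

The tower law says that for any tower of field extensions F ⊂ K ⊂ L with finite degrees, [L:F] = [L:K] · [K:F]. Here this gives [L:F] = 20 · 46 = 920.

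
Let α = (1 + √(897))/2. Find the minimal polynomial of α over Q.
m_α(x) = x^2 - x - 224

From 2α - 1 = √(897), squaring gives (2α - 1)^2 = 897, i.e. 4α^2 - 4α + 1 = 897, so α^2 - α + (1 - 897)/4 = 0. Since 897 ≡ 1 (mod 4), (1 - 897)/4 = -224 ∈ Z. The polynomial x^2 - x - 224 has discriminant 1 - 4·(-224) = 897, which is not a perfect square in Q (d = 897 is squarefree and ≠ 1), so x^2 - x - 224 is irreducible over Q. It is the minimal polynomial of α.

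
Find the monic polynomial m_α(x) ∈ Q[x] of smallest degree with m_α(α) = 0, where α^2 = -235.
m_α(x) = x^2 + 235

α satisfies α^2 + 235 = 0, so x^2 + 235 annihilates α. Since d = -235 is squarefree and ≠ 1, it is not a perfect square in Q, so x^2 + 235 has no rational root and is therefore irreducible over Q (a degree-2 polynomial over a field is irreducible iff it has no root). Hence m_α(x) = x^2 + 235.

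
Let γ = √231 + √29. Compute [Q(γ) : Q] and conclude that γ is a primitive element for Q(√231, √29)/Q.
[Q(γ) : Q] = 4 (equivalently, Q(γ) = Q(√231, √29))

Obviously Q(γ) ⊆ Q(√231, √29), and [Q(√231, √29):Q] = 4 (since 231, 29 are distinct squarefree integers > 1 with 6699 not a perfect square). To show equality we compute the minimal polynomial of γ. From γ = √231 + √29: γ^2 = 231 + 2√(6699) + 29 = 260 + 2√(6699), so γ^2 - 260 = 2√(6699); squaring, (γ^2 - 260)^2 = 4·6699, i.e. γ^4 - 520γ^2 + 67600 - 26796 = 0, i.e. γ^4 - 520γ^2 + 40804 = 0. So γ is a root of x^4 - 520x^2 + 40804. This polynomial is irreducible over Q: it has no rational root (each ±√231 ± √29 is irrational), and any factorization into two quadratics over Q would force √(6699) ∈ Q (pairing opposite roots) or √231, √29 ∈ Q (other pairings), all impossible. Hence [Q(γ):Q] = 4 = [Q(√231, √29):Q], so Q(γ) = Q(√231, √29).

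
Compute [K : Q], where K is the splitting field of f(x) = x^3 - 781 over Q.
[K : Q] = 6

The roots of x^3 - 781 are ∛781, ω∛781, ω^2∛781 where ω = e^(2πi/3) is a primitive cube root of unity, so K = Q(∛781, ω). Now [Q(∛781):Q] = 3 (since 781 is not a perfect cube, x^3 - 781 is irreducible) and [Q(ω):Q] = 2. Both 2 and 3 divide [K:Q], and [K:Q] ≤ 3·2 = 6, so [K:Q] = 6. (Equivalently: Q(∛781) ⊂ R but ω ∉ R, so [K : Q(∛781)] = 2.)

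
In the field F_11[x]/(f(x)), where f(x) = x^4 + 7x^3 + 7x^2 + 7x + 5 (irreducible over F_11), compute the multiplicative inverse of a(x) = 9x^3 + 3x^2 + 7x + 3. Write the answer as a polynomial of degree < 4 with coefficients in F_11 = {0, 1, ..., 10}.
a(x)^(-1) ≡ 4x^3 + 5x^2 + 8x + 1 (mod f(x))

Since f is irreducible over F_11, F_11[x]/(f) is a field and a(x) ≠ 0 has an inverse. Apply the extended Euclidean algorithm to f(x) and a(x) in F_11[x]: f(x) = (5x + 4)·a(x) + (4x^2 + 8x + 4);  a(x) = (5x + 10)·(4x^2 + 8x + 4) + (6x + 7);  (4x^2 + 8x + 4) = (8x + 3)·(6x + 7) + (5). The last nonzero remainder is the constant 5 = gcd(f, a) in F_11. Back-substituting through the division chain expresses 5 = s(x)·a(x) + t(x)·f(x) with s(x) ≡ 9x^3 + 3x^2 + 7x + 5 (mod f), so (9x^3 + 3x^2 + 7x + 5)·a(x) ≡ 5 (mod f). Multiplying by 5^(-1) ≡ 9 in F_11 gives a(x)^(-1) ≡ 9·(9x^3 + 3x^2 + 7x + 5) ≡ 4x^3 + 5x^2 + 8x + 1 (mod f). Check: (9x^3 + 3x^2 + 7x + 3)·(4x^3 + 5x^2 + 8x + 1) = 3x^6 + 2x^5 + 5x^4 + 3x^3 + 8x^2 + 9x + 3 ≡ 1 (mod x^4 + 7x^3 + 7x^2 + 7x + 5).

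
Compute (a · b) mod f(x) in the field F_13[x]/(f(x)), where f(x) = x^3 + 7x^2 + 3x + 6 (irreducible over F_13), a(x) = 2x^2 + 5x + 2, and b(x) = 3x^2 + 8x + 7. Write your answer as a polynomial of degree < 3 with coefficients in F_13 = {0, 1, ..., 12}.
a · b ≡ 2x^2 + 9x + 2 (mod f(x))

Multiply in F_13[x]: a(x)·b(x) = (2x^2 + 5x + 2)·(3x^2 + 8x + 7) = 6x^4 + 5x^3 + 8x^2 + 12x + 1. This has degree ≥ 3, so divide by f(x) over F_13: 6x^4 + 5x^3 + 8x^2 + 12x + 1 = (6x + 2)·(x^3 + 7x^2 + 3x + 6) + (2x^2 + 9x + 2). Hence a·b ≡ 2x^2 + 9x + 2 (mod f). (F_13[x]/(f) is a field with 13^3 = 2197 elements since f is irreducible of degree 3.)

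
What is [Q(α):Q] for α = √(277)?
[Q(α):Q] = 2

[Q(α):Q] equals the degree of the minimal polynomial of α. Here α^2 = 277 and x^2 - 277 is irreducible (d = 277 is squarefree, ≠ 1, hence not a square), so deg(m_α) = 2. Thus [Q(α):Q] = 2.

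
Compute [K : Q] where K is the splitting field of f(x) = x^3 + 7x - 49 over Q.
[K : Q] = 6

By the rational root test, any rational root of the monic integer polynomial f(x) = x^3 + 7x - 49 must be an integer dividing the constant term -49, i.e. one of ±{1, 7, 49}. Evaluating: f(1) = -41, f(-1) = -57, f(7) = 343, f(-7) = -441, f(49) = 117943, f(-49) = -118041; none is 0, so f has no rational root and is therefore irreducible over Q (a cubic with no linear factor over a field is irreducible). For an irreducible cubic, the Galois group is A_3 or S_3 according as the discriminant disc(f) = -4a^3 - 27b^2 = -4·(7)^3 - 27·(-49)^2 = -66199 is or is not a square in Q. Here disc(f) = -66199 is not a perfect square in Q, so the Galois group of f over Q is not contained in A_3 and must be all of S_3. The splitting field has degree |S_3| = 6 over Q, so [K : Q] = 6.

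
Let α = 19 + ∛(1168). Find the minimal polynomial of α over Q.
m_α(x) = x^3 - 57x^2 + 1083x - 8027

Set β = α - 19 = ∛(1168), so β^3 = 1168. Then (α - 19)^3 - 1168 = 0, i.e. α is a root of g(x) = (x - 19)^3 - 1168 = x^3 - 57x^2 + 1083x - 8027. Since g(x) = h(x - 19) where h(x) = x^3 - 1168, and h is irreducible over Q (because 1168 is not a perfect cube, so h has no rational root, and a monic cubic with no rational root is irreducible), g is also irreducible (irreducibility is preserved under the substitution x → x - 19). Hence m_α(x) = x^3 - 57x^2 + 1083x - 8027.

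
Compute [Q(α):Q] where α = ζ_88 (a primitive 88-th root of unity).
[Q(α):Q] = 40

The minimal polynomial of ζ_88 over Q is the 88-th cyclotomic polynomial Φ_88(x), which is irreducible over Q and has degree φ(88) = 40. Hence [Q(α):Q] = φ(88) = 40.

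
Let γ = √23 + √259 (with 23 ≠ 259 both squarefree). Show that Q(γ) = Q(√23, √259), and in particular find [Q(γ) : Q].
[Q(γ) : Q] = 4 (equivalently, Q(γ) = Q(√23, √259))

Obviously Q(γ) ⊆ Q(√23, √259), and [Q(√23, √259):Q] = 4 (since 23, 259 are distinct squarefree integers > 1 with 5957 not a perfect square). To show equality we compute the minimal polynomial of γ. From γ = √23 + √259: γ^2 = 23 + 2√(5957) + 259 = 282 + 2√(5957), so γ^2 - 282 = 2√(5957); squaring, (γ^2 - 282)^2 = 4·5957, i.e. γ^4 - 564γ^2 + 79524 - 23828 = 0, i.e. γ^4 - 564γ^2 + 55696 = 0. So γ is a root of x^4 - 564x^2 + 55696. This polynomial is irreducible over Q: it has no rational root (each ±√23 ± √259 is irrational), and any factorization into two quadratics over Q would force √(5957) ∈ Q (pairing opposite roots) or √23, √259 ∈ Q (other pairings), all impossible. Hence [Q(γ):Q] = 4 = [Q(√23, √259):Q], so Q(γ) = Q(√23, √259).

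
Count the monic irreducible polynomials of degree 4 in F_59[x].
There are 3028470 monic irreducible polynomials of degree 4 over F_59

Each element of F_{59^4} that lies in no proper subfield is a root of exactly one monic irreducible of degree 4 over F_59, and each such polynomial has 4 distinct roots in F_{59^4}. By Möbius inversion the count is N_59(4) = (1/4) Σ_{d|4} μ(4/d) · 59^d = (1/4)(μ(4)·59^1 + μ(2)·59^2 + μ(1)·59^4) = 12113880/4 = 3028470.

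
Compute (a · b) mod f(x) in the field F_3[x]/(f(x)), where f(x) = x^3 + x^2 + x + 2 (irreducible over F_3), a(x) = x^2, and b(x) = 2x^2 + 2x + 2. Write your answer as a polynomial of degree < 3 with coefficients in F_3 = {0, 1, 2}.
a · b ≡ 2x (mod f(x))

Multiply in F_3[x]: a(x)·b(x) = (x^2)·(2x^2 + 2x + 2) = 2x^4 + 2x^3 + 2x^2. This has degree ≥ 3, so divide by f(x) over F_3: 2x^4 + 2x^3 + 2x^2 = (2x)·(x^3 + x^2 + x + 2) + (2x). Hence a·b ≡ 2x (mod f). (F_3[x]/(f) is a field with 3^3 = 27 elements since f is irreducible of degree 3.)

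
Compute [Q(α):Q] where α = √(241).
[Q(α):Q] = 2

[Q(α):Q] equals the degree of the minimal polynomial of α. Here α^2 = 241 and x^2 - 241 is irreducible (d = 241 is squarefree, ≠ 1, hence not a square), so deg(m_α) = 2. Thus [Q(α):Q] = 2.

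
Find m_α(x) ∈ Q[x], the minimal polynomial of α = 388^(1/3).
m_α(x) = x^3 - 388

α satisfies α^3 = 388, so x^3 - 388 annihilates α. By the rational root test, a rational root p/q (in lowest terms) of x^3 - 388 would satisfy p^3 = 388 q^3, forcing q = 1 and p^3 = 388; but 388 is not a perfect cube, contradiction. A monic cubic over Q with no rational root is irreducible (any nontrivial factorization would include a linear factor). Hence x^3 - 388 is the minimal polynomial of α, and in particular [Q(α):Q] = 3.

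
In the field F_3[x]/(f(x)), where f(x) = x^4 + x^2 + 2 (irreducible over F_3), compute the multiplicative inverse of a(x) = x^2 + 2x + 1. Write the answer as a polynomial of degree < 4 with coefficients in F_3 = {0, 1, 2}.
a(x)^(-1) ≡ 2x^2 + 2x + 2 (mod f(x))

Since f is irreducible over F_3, F_3[x]/(f) is a field and a(x) ≠ 0 has an inverse. Apply the extended Euclidean algorithm to f(x) and a(x) in F_3[x]: f(x) = (x^2 + x + 1)·a(x) + (1). The last nonzero remainder is the constant 1 = gcd(f, a) in F_3. Back-substituting through the division chain expresses 1 = s(x)·a(x) + t(x)·f(x) with s(x) ≡ 2x^2 + 2x + 2 (mod f), so a(x)^(-1) ≡ s(x) = 2x^2 + 2x + 2 (mod f). Check: (x^2 + 2x + 1)·(2x^2 + 2x + 2) = 2x^4 + 2x^2 + 2 ≡ 1 (mod x^4 + x^2 + 2).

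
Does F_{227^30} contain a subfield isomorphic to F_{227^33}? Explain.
No: F_{227^33} is not a subfield of F_{227^30}

F_{p^m} embeds in F_{p^n} iff m | n. Here 33 ∤ 30 (since 30 = 0·33 + 30 with remainder 30 ≠ 0), so F_{227^33} is not a subfield of F_{227^30}. Equivalently: if it were, the tower law would give 33 = [F_{227^33}:F_227] dividing [F_{227^30}:F_227] = 30, contradiction.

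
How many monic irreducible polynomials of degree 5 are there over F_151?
There are 15700545120 monic irreducible polynomials of degree 5 over F_151

Each element of F_{151^5} that lies in no proper subfield is a root of exactly one monic irreducible of degree 5 over F_151, and each such polynomial has 5 distinct roots in F_{151^5}. By Möbius inversion the count is N_151(5) = (1/5) Σ_{d|5} μ(5/d) · 151^d = (1/5)(μ(5)·151^1 + μ(1)·151^5) = 78502725600/5 = 15700545120.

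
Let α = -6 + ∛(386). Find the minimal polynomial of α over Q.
m_α(x) = x^3 + 18x^2 + 108x - 170

Set β = α + 6 = ∛(386), so β^3 = 386. Then (α + 6)^3 - 386 = 0, i.e. α is a root of g(x) = (x + 6)^3 - 386 = x^3 + 18x^2 + 108x - 170. Since g(x) = h(x + 6) where h(x) = x^3 - 386, and h is irreducible over Q (because 386 is not a perfect cube, so h has no rational root, and a monic cubic with no rational root is irreducible), g is also irreducible (irreducibility is preserved under the substitution x → x + 6). Hence m_α(x) = x^3 + 18x^2 + 108x - 170.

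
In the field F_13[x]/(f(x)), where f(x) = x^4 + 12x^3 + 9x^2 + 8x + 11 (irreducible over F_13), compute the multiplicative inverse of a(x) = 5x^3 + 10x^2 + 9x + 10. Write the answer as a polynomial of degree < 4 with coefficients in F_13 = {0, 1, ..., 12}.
a(x)^(-1) ≡ 12x^3 + 6x^2 + 7x + 6 (mod f(x))

Since f is irreducible over F_13, F_13[x]/(f) is a field and a(x) ≠ 0 has an inverse. Apply the extended Euclidean algorithm to f(x) and a(x) in F_13[x]: f(x) = (8x + 2)·a(x) + (8x^2 + x + 4);  a(x) = (12x + 3)·(8x^2 + x + 4) + (10x + 11);  (8x^2 + x + 4) = (6x)·(10x + 11) + (4). The last nonzero remainder is the constant 4 = gcd(f, a) in F_13. Back-substituting through the division chain expresses 4 = s(x)·a(x) + t(x)·f(x) with s(x) ≡ 9x^3 + 11x^2 + 2x + 11 (mod f), so (9x^3 + 11x^2 + 2x + 11)·a(x) ≡ 4 (mod f). Multiplying by 4^(-1) ≡ 10 in F_13 gives a(x)^(-1) ≡ 10·(9x^3 + 11x^2 + 2x + 11) ≡ 12x^3 + 6x^2 + 7x + 6 (mod f). Check: (5x^3 + 10x^2 + 9x + 10)·(12x^3 + 6x^2 + 7x + 6) = 8x^6 + 7x^5 + 8x^4 + x^3 + x^2 + 7x + 8 ≡ 1 (mod x^4 + 12x^3 + 9x^2 + 8x + 11).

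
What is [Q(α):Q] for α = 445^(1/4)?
[Q(α):Q] = 4

α is a root of x^4 - 445. By Eisenstein's criterion at the prime p = 5 (which divides the constant term 445 but p^2 = 25 does not, since 445 is squarefree), x^4 - 445 is irreducible over Q. Hence [Q(α):Q] = 4.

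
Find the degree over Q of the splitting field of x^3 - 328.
[K : Q] = 6

The roots of x^3 - 328 are ∛328, ω∛328, ω^2∛328 where ω = e^(2πi/3) is a primitive cube root of unity, so K = Q(∛328, ω). Now [Q(∛328):Q] = 3 (since 328 is not a perfect cube, x^3 - 328 is irreducible) and [Q(ω):Q] = 2. Both 2 and 3 divide [K:Q], and [K:Q] ≤ 3·2 = 6, so [K:Q] = 6. (Equivalently: Q(∛328) ⊂ R but ω ∉ R, so [K : Q(∛328)] = 2.)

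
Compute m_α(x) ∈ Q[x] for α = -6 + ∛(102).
m_α(x) = x^3 + 18x^2 + 108x + 114

Set β = α + 6 = ∛(102), so β^3 = 102. Then (α + 6)^3 - 102 = 0, i.e. α is a root of g(x) = (x + 6)^3 - 102 = x^3 + 18x^2 + 108x + 114. Since g(x) = h(x + 6) where h(x) = x^3 - 102, and h is irreducible over Q (because 102 is not a perfect cube, so h has no rational root, and a monic cubic with no rational root is irreducible), g is also irreducible (irreducibility is preserved under the substitution x → x + 6). Hence m_α(x) = x^3 + 18x^2 + 108x + 114.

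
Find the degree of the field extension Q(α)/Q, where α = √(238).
[Q(α):Q] = 2

[Q(α):Q] equals the degree of the minimal polynomial of α. Here α^2 = 238 and x^2 - 238 is irreducible (d = 238 is squarefree, ≠ 1, hence not a square), so deg(m_α) = 2. Thus [Q(α):Q] = 2.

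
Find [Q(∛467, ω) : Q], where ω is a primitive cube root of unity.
[Q(∛467, ω) : Q] = 6

[Q(∛467):Q] = 3 (min poly x^3 - 467, irreducible since 467 is not a perfect cube). [Q(ω):Q] = 2 (min poly x^2 + x + 1). Since Q(∛467) ⊂ R and ω ∉ R, we have ω ∉ Q(∛467), so x^2 + x + 1 remains irreducible over Q(∛467) and [Q(∛467, ω) : Q(∛467)] = 2. By the tower law, [Q(∛467, ω) : Q] = 3 · 2 = 6. (In fact Q(∛467, ω) is the splitting field of x^3 - 467 over Q.)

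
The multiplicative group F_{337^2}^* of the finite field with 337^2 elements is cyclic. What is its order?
|F_{337^2}^*| = 113568

F_{337^2} has 337^2 = 113569 elements; its multiplicative group consists of all nonzero elements, so |F_{337^2}^*| = 113569 - 1 = 113568. (It is cyclic since any finite subgroup of the multiplicative group of a field is cyclic.)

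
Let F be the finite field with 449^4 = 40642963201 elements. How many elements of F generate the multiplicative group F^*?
There are φ(40642963200) = 9289728000 primitive elements

F_q^* is cyclic of order q - 1 = 40642963200. A cyclic group of order m has exactly φ(m) generators. Here m = 40642963200 = 2^8 · 3^2 · 5^2 · 7 · 100801, so the number of primitive elements is φ(40642963200) = 9289728000.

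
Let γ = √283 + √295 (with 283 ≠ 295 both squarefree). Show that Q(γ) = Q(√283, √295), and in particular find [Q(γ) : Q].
[Q(γ) : Q] = 4 (equivalently, Q(γ) = Q(√283, √295))

Obviously Q(γ) ⊆ Q(√283, √295), and [Q(√283, √295):Q] = 4 (since 283, 295 are distinct squarefree integers > 1 with 83485 not a perfect square). To show equality we compute the minimal polynomial of γ. From γ = √283 + √295: γ^2 = 283 + 2√(83485) + 295 = 578 + 2√(83485), so γ^2 - 578 = 2√(83485); squaring, (γ^2 - 578)^2 = 4·83485, i.e. γ^4 - 1156γ^2 + 334084 - 333940 = 0, i.e. γ^4 - 1156γ^2 + 144 = 0. So γ is a root of x^4 - 1156x^2 + 144. This polynomial is irreducible over Q: it has no rational root (each ±√283 ± √295 is irrational), and any factorization into two quadratics over Q would force √(83485) ∈ Q (pairing opposite roots) or √283, √295 ∈ Q (other pairings), all impossible. Hence [Q(γ):Q] = 4 = [Q(√283, √295):Q], so Q(γ) = Q(√283, √295).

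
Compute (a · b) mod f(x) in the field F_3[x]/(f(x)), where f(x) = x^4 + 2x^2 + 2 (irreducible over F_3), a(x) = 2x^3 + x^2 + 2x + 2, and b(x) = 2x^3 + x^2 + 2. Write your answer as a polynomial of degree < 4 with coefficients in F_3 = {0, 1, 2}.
a · b ≡ 2x^3 + 2x^2 + 2x + 1 (mod f(x))

Multiply in F_3[x]: a(x)·b(x) = (2x^3 + x^2 + 2x + 2)·(2x^3 + x^2 + 2) = x^6 + x^5 + 2x^4 + x^3 + x^2 + x + 1. This has degree ≥ 4, so divide by f(x) over F_3: x^6 + x^5 + 2x^4 + x^3 + x^2 + x + 1 = (x^2 + x)·(x^4 + 2x^2 + 2) + (2x^3 + 2x^2 + 2x + 1). Hence a·b ≡ 2x^3 + 2x^2 + 2x + 1 (mod f). (F_3[x]/(f) is a field with 3^4 = 81 elements since f is irreducible of degree 4.)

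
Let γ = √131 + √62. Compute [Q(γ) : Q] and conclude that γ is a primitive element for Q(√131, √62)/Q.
[Q(γ) : Q] = 4 (equivalently, Q(γ) = Q(√131, √62))

Obviously Q(γ) ⊆ Q(√131, √62), and [Q(√131, √62):Q] = 4 (since 131, 62 are distinct squarefree integers > 1 with 8122 not a perfect square). To show equality we compute the minimal polynomial of γ. From γ = √131 + √62: γ^2 = 131 + 2√(8122) + 62 = 193 + 2√(8122), so γ^2 - 193 = 2√(8122); squaring, (γ^2 - 193)^2 = 4·8122, i.e. γ^4 - 386γ^2 + 37249 - 32488 = 0, i.e. γ^4 - 386γ^2 + 4761 = 0. So γ is a root of x^4 - 386x^2 + 4761. This polynomial is irreducible over Q: it has no rational root (each ±√131 ± √62 is irrational), and any factorization into two quadratics over Q would force √(8122) ∈ Q (pairing opposite roots) or √131, √62 ∈ Q (other pairings), all impossible. Hence [Q(γ):Q] = 4 = [Q(√131, √62):Q], so Q(γ) = Q(√131, √62).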